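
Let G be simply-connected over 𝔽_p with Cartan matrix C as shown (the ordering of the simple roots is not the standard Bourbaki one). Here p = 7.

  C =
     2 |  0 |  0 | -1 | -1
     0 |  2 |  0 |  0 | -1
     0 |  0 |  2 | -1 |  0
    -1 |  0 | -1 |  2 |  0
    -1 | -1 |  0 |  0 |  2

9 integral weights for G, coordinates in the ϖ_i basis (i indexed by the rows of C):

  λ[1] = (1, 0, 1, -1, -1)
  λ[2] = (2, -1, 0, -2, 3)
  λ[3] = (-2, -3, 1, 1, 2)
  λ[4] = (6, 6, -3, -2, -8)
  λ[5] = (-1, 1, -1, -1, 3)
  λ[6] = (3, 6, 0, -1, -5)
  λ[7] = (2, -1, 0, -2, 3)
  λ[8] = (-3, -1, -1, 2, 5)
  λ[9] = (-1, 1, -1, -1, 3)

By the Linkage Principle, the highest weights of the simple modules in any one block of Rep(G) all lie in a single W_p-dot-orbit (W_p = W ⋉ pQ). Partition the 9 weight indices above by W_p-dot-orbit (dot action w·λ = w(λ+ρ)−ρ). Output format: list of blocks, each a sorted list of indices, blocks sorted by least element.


Root system A_5: the 5×5 matrix C matches after relabeling.

Folding the 9 weights λ_j+ρ into Ā_7 (reps in the given 5-coord order):

  1: (2, 1, 2, 0, 0)
  2: (2, 0, 0, 1, 4)
  3: (1, 2, 2, 1, 0)
  4: (2, 0, 0, 1, 4)
  5: (0, 2, 0, 0, 4)
  6: (0, 2, 0, 0, 4)
  7: (2, 0, 0, 1, 4)
  8: (2, 0, 0, 1, 4)
  9: (0, 2, 0, 0, 4)

The 9 indices split into 4 linkage classes (same alcove rep ⇔ same W_7-dot-orbit):

[[1], [2, 4, 7, 8], [3], [5, 6, 9]]


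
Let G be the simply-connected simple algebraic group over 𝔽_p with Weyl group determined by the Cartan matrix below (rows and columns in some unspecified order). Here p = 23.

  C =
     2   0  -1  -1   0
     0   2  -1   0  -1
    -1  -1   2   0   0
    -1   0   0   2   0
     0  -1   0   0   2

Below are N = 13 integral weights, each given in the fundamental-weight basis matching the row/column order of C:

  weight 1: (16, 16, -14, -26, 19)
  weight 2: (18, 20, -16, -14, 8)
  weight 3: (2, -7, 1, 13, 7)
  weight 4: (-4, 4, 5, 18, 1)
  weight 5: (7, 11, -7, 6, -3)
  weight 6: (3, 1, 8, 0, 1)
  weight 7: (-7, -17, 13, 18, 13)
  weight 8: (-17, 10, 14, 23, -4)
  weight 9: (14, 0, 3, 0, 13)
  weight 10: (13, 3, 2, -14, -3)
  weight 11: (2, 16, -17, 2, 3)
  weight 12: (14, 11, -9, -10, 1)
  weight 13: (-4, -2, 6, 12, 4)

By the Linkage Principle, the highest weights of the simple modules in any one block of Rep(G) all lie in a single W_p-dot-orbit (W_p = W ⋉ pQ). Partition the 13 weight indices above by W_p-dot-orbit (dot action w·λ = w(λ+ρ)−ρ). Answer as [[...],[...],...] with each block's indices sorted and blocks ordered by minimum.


A_5 Cartan matrix, 5 simple roots permuted; ρ=(1,1,1,1,1).

Folding the 13 weights λ_j+ρ into Ā_23 (reps in the given 5-coord order):

  λ_1+ρ ↦ (1, 2, 3, 13, 2);  λ_2+ρ ↦ (2, 4, 6, 7, 2);  λ_3+ρ ↦ (1, 2, 3, 13, 2);  λ_4+ρ ↦ (3, 1, 3, 10, 4);  λ_5+ρ ↦ (2, 4, 6, 7, 2);  λ_6+ρ ↦ (4, 2, 9, 1, 2);  λ_7+ρ ↦ (2, 4, 6, 7, 2);  λ_8+ρ ↦ (12, 1, 0, 3, 7);  λ_9+ρ ↦ (4, 1, 4, 11, 2);  λ_10+ρ ↦ (1, 2, 3, 13, 2);  λ_11+ρ ↦ (3, 1, 3, 10, 4);  λ_12+ρ ↦ (2, 4, 6, 7, 2);  λ_13+ρ ↦ (3, 1, 3, 10, 4)

6 distinct reps among the 13 weights ⇒ 6 W_23-linkage classes:

[[1, 3, 10], [2, 5, 7, 12], [4, 11, 13], [6], [8], [9]]


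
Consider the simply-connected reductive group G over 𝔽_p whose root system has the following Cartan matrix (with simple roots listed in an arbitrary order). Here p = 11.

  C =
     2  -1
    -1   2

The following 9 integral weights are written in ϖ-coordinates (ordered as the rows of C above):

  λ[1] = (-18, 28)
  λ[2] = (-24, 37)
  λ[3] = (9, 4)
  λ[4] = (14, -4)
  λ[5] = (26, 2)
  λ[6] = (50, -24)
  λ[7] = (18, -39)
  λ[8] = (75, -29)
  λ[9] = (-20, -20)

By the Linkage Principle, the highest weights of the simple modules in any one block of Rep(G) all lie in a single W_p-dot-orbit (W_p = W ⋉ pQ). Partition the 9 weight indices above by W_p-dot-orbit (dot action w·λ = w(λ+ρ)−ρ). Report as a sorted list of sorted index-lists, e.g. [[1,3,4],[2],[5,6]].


Type A_2, rank 2, |W|=6; reorder rows/cols to standard.

Ā_11 reps of the 9 weights (A_2, coords as presented):

  [1] (6, 1)
  [2] (6, 1)
  [3] (6, 1)
  [4] (7, 1)
  [5] (3, 3)
  [6] (6, 1)
  [7] (3, 3)
  [8] (6, 1)
  [9] (3, 3)

Linkage partition of the 9 weights (3 classes, p=11):

[[1, 2, 3, 6, 8], [4], [5, 7, 9]]


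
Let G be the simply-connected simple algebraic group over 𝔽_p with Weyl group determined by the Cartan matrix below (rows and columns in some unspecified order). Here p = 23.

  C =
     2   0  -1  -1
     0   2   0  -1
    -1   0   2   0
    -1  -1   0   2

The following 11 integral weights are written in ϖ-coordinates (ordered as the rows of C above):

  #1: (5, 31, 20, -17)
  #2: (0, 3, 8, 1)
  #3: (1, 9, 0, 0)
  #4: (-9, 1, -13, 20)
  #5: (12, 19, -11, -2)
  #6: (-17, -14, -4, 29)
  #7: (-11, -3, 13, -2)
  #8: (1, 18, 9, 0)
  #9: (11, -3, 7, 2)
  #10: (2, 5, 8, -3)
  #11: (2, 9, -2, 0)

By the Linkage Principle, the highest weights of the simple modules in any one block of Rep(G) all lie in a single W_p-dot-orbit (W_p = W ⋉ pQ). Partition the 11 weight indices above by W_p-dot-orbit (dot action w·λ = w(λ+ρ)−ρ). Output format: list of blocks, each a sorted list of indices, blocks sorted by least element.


Type A_4, rank 4, |W|=120; reorder rows/cols to standard.

Folding the 11 weights λ_j+ρ into Ā_23 (reps in the given 4-coord order):

  [1] (1, 4, 9, 2)
  [2] (1, 4, 9, 2)
  [3] (2, 10, 1, 1)
  [4] (12, 2, 8, 1)
  [5] (2, 10, 1, 1)
  [6] (1, 4, 9, 2)
  [7] (2, 10, 1, 1)
  [8] (2, 10, 1, 1)
  [9] (12, 2, 8, 1)
  [10] (1, 4, 9, 2)
  [11] (2, 10, 1, 1)

These 11 weights hit 3 W_23-dot-orbits; sizes (4, 5, 2):

[[1, 2, 6, 10], [3, 5, 7, 8, 11], [4, 9]]


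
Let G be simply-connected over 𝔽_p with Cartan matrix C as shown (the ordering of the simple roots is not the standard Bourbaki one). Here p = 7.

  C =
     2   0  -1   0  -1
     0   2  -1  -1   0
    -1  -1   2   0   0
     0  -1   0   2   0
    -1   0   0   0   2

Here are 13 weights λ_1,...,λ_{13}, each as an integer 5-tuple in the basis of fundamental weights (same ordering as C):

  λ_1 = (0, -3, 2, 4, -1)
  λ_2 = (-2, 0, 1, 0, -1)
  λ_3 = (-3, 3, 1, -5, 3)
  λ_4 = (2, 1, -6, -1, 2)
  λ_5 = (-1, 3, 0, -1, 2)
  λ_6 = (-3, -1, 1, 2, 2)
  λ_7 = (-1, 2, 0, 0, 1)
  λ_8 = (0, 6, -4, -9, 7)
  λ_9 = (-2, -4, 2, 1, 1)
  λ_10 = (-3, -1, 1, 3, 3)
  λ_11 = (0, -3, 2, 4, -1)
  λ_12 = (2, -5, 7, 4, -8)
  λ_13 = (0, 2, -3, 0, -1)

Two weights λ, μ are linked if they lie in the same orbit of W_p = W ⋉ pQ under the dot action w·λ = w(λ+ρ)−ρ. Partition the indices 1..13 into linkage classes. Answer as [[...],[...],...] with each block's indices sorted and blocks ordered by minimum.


C ↔ A_5 under row/col permutation; |W(A_5)| = 720.

Each λ_j+ρ reduced to Ā_7; 5-tuples below use C's row order:

    λ_1+ρ ↦ (1, 2, 1, 3, 0)
    λ_2+ρ ↦ (0, 1, 1, 1, 1)
    λ_3+ρ ↦ (2, 0, 0, 3, 1)
    λ_4+ρ ↦ (2, 0, 0, 3, 1)
    λ_5+ρ ↦ (0, 3, 1, 1, 2)
    λ_6+ρ ↦ (2, 0, 0, 3, 1)
    λ_7+ρ ↦ (0, 3, 1, 1, 2)
    λ_8+ρ ↦ (0, 1, 1, 1, 1)
    λ_9+ρ ↦ (0, 1, 1, 1, 1)
    λ_10+ρ ↦ (2, 0, 0, 3, 1)
    λ_11+ρ ↦ (1, 2, 1, 3, 0)
    λ_12+ρ ↦ (2, 0, 0, 3, 1)
    λ_13+ρ ↦ (0, 1, 1, 1, 1)

These 13 weights hit 4 W_7-dot-orbits; sizes (2, 4, 5, 2):

[[1, 11], [2, 8, 9, 13], [3, 4, 6, 10, 12], [5, 7]]


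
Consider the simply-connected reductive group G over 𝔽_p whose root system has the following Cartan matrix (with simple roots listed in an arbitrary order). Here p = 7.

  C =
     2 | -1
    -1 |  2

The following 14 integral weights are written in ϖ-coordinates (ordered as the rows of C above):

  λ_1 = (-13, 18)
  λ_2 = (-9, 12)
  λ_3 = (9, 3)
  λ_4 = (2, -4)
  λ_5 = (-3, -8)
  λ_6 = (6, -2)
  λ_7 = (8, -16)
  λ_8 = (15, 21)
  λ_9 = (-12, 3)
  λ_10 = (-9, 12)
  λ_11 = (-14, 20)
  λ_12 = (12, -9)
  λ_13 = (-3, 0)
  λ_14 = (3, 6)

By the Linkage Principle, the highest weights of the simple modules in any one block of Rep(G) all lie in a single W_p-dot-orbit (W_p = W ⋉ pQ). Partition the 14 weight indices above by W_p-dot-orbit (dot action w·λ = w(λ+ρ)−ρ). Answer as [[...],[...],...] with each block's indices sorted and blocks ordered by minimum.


A_2 Cartan matrix, 2 simple roots permuted; ρ=(1,1).

Alcove-folded reps (p=7, 14 weights, presented ϖ-order):

  1: (5, 0)
  2: (1, 1)
  3: (0, 3)
  4: (0, 3)
  5: (5, 0)
  6: (6, 1)
  7: (1, 1)
  8: (1, 4)
  9: (0, 3)
  10: (1, 1)
  11: (6, 1)
  12: (1, 1)
  13: (1, 1)
  14: (0, 3)

Partition of {1..14} into 5 W_7-dot-orbits:

[[1, 5], [2, 7, 10, 12, 13], [3, 4, 9, 14], [6, 11], [8]]


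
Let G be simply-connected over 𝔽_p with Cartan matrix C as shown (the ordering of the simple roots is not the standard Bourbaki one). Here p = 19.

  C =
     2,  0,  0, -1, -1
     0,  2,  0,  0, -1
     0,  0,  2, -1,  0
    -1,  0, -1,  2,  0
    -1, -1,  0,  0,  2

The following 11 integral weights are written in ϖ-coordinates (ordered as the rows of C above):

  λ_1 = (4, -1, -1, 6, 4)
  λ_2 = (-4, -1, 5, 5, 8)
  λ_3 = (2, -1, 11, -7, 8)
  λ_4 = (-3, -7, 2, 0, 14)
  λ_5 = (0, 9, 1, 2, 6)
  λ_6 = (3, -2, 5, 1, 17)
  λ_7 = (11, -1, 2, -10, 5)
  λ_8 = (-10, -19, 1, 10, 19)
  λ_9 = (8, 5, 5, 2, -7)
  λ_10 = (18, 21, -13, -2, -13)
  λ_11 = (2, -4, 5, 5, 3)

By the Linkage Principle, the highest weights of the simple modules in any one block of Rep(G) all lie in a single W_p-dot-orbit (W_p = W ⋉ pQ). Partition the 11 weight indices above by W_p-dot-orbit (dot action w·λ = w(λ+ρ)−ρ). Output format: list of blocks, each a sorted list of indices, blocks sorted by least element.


Type A_5, rank 5, |W|=720; reorder rows/cols to standard.

Ā_19 reps of the 11 weights (A_5, coords as presented):

  1: (5, 0, 0, 7, 5);  2: (3, 0, 6, 3, 6);  3: (3, 0, 6, 3, 6);  4: (1, 6, 2, 1, 7);  5: (1, 6, 2, 1, 7);  6: (1, 6, 2, 1, 7);  7: (3, 0, 6, 3, 6);  8: (1, 6, 2, 1, 7);  9: (3, 0, 6, 3, 6);  10: (3, 0, 6, 3, 6);  11: (3, 3, 6, 6, 1)

Grouping the 11 weights by Ā_19-representative: 4 linkage classes.

[[1], [2, 3, 7, 9, 10], [4, 5, 6, 8], [11]]


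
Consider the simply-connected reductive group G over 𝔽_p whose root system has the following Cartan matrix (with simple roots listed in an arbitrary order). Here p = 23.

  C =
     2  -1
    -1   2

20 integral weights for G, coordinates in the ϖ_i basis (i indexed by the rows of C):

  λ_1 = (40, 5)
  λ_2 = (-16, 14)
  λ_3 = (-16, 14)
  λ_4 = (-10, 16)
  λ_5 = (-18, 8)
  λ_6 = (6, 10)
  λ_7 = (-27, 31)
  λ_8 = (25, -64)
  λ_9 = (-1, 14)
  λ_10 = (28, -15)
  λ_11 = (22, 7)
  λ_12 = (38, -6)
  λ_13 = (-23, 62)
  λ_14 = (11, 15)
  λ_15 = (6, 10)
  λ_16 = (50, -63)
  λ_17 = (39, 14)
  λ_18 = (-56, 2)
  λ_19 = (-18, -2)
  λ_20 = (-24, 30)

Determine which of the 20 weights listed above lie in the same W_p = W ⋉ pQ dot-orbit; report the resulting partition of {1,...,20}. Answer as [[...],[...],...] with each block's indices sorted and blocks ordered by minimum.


Cartan matrix: type A_2 (|W|=6); un-permuting the 2 rows.

Folding the 20 weights λ_j+ρ into Ā_23 (reps in the given 2-coord order):

  1: (1, 17) · 2: (15, 0) · 3: (15, 0) · 4: (9, 8) · 5: (9, 8) · 6: (7, 11) · 7: (14, 3) · 8: (14, 3) · 9: (0, 15) · 10: (9, 8) · 11: (15, 0) · 12: (7, 11) · 13: (1, 17) · 14: (7, 11) · 15: (7, 11) · 16: (7, 11) · 17: (9, 8) · 18: (14, 3) · 19: (1, 17) · 20: (15, 0)

The 20 indices split into 6 linkage classes (same alcove rep ⇔ same W_23-dot-orbit):

[[1, 13, 19], [2, 3, 11, 20], [4, 5, 10, 17], [6, 12, 14, 15, 16], [7, 8, 18], [9]]


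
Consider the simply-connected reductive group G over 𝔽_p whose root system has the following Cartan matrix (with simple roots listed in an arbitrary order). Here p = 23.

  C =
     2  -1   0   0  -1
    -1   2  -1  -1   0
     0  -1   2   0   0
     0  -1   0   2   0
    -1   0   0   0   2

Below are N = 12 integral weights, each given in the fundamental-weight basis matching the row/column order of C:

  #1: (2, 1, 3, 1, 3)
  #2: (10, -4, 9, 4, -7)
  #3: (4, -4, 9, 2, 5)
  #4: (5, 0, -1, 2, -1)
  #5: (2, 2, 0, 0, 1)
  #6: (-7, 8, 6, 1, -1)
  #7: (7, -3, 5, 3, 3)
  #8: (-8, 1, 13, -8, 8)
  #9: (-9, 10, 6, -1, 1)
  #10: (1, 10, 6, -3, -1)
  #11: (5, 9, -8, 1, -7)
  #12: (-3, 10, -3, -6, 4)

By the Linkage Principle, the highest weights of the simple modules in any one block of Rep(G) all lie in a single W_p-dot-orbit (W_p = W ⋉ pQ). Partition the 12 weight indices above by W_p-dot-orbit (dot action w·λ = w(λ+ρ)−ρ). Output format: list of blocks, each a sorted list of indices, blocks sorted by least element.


Cartan matrix: type D_5 (|W|=1920); un-permuting the 5 rows.

Each λ_j+ρ reduced to Ā_23; 5-tuples below use C's row order:

  1: (3, 2, 4, 2, 4) · 2: (0, 3, 7, 2, 6) · 3: (2, 3, 7, 0, 6) · 4: (6, 1, 0, 3, 0) · 5: (3, 3, 1, 1, 2) · 6: (0, 3, 7, 2, 6) · 7: (3, 2, 4, 2, 4) · 8: (2, 2, 2, 5, 3) · 9: (2, 3, 7, 0, 6) · 10: (0, 3, 7, 2, 6) · 11: (0, 3, 7, 2, 6) · 12: (2, 2, 2, 5, 3)

Linkage partition of the 12 weights (6 classes, p=23):

[[1, 7], [2, 6, 10, 11], [3, 9], [4], [5], [8, 12]]


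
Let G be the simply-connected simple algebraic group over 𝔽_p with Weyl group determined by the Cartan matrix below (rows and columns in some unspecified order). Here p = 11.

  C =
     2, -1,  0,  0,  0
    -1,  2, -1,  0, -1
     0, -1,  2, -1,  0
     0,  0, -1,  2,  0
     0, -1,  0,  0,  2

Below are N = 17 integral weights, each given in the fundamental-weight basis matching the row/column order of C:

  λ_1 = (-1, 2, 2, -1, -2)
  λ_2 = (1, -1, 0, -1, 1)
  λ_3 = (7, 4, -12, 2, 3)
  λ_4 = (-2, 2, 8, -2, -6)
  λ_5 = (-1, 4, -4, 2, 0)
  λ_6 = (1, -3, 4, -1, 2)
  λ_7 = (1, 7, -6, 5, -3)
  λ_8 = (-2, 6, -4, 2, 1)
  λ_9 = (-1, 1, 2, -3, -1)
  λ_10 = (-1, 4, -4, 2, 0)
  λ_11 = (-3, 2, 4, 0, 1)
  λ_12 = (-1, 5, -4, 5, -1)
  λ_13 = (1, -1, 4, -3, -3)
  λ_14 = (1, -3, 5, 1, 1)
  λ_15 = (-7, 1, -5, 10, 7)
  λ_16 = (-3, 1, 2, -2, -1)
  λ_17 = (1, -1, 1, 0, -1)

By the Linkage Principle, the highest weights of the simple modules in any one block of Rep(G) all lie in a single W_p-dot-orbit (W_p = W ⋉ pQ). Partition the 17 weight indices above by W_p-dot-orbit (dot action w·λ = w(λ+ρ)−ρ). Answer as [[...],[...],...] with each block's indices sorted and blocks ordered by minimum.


Root system D_5: the 5×5 matrix C matches after relabeling.

W_11-reps of the 17 weights in Ā_11 (same 5-coord order as C):

  λ_1+ρ ↦ (0, 2, 3, 0, 1) · λ_2+ρ ↦ (2, 0, 1, 0, 2) · λ_3+ρ ↦ (0, 2, 1, 2, 0) · λ_4+ρ ↦ (2, 0, 1, 0, 2) · λ_5+ρ ↦ (0, 2, 3, 0, 1) · λ_6+ρ ↦ (0, 2, 3, 0, 1) · λ_7+ρ ↦ (2, 0, 1, 0, 2) · λ_8+ρ ↦ (1, 2, 0, 1, 2) · λ_9+ρ ↦ (0, 2, 1, 2, 0) · λ_10+ρ ↦ (0, 2, 3, 0, 1) · λ_11+ρ ↦ (2, 0, 1, 0, 2) · λ_12+ρ ↦ (0, 2, 1, 2, 0) · λ_13+ρ ↦ (0, 2, 1, 2, 0) · λ_14+ρ ↦ (0, 2, 1, 2, 0) · λ_15+ρ ↦ (2, 0, 2, 1, 0) · λ_16+ρ ↦ (2, 0, 2, 1, 0) · λ_17+ρ ↦ (2, 0, 2, 1, 0)

5 distinct reps among the 17 weights ⇒ 5 W_11-linkage classes:

[[1, 5, 6, 10], [2, 4, 7, 11], [3, 9, 12, 13, 14], [8], [15, 16, 17]]


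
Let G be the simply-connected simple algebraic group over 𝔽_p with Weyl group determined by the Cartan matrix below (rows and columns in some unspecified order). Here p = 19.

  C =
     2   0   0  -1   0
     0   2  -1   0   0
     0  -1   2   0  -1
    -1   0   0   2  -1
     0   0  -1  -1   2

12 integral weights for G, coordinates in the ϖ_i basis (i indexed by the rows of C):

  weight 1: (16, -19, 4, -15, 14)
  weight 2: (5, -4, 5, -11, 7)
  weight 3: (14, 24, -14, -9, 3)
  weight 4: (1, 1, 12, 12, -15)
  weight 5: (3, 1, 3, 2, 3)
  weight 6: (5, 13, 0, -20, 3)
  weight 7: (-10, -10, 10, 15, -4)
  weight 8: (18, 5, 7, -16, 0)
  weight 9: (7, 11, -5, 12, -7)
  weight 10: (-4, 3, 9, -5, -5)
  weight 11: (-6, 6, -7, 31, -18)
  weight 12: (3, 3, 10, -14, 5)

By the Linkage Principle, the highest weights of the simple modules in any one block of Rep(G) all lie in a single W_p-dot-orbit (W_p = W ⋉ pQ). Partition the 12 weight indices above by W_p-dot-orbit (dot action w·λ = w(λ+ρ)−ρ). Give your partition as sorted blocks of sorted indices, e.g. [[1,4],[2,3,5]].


Root system A_5: the 5×5 matrix C matches after relabeling.

Alcove-folded reps (p=19, 12 weights, presented ϖ-order):

  1: (1, 1, 1, 1, 12);  2: (4, 3, 1, 4, 2);  3: (4, 2, 4, 3, 4);  4: (1, 1, 1, 1, 12);  5: (4, 2, 4, 3, 4);  6: (4, 0, 6, 1, 8);  7: (4, 3, 1, 4, 2);  8: (4, 0, 6, 1, 8);  9: (4, 2, 4, 3, 4);  10: (4, 3, 1, 4, 2);  11: (4, 3, 1, 4, 2);  12: (4, 2, 4, 3, 4)

Grouping the 12 weights by Ā_19-representative: 4 linkage classes.

[[1, 4], [2, 7, 10, 11], [3, 5, 9, 12], [6, 8]]


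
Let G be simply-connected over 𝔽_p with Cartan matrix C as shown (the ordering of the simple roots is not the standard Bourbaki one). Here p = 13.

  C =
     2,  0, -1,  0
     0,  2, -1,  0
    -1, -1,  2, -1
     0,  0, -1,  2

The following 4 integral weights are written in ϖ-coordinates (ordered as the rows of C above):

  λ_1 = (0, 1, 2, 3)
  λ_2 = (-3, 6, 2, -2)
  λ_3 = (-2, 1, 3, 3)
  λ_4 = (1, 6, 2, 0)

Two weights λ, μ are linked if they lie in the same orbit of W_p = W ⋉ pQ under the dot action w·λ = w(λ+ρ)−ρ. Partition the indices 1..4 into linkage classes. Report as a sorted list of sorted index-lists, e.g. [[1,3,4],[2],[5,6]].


Dynkin diagram of C (from the 6 off-diagonal −1 entries): D_4.

Ā_13 reps of the 4 weights (D_4, coords as presented):

    λ_1+ρ ↦ (1, 2, 3, 4)
    λ_2+ρ ↦ (2, 7, 0, 1)
    λ_3+ρ ↦ (1, 2, 3, 4)
    λ_4+ρ ↦ (2, 7, 0, 1)

The 4 indices split into 2 linkage classes (same alcove rep ⇔ same W_13-dot-orbit):

[[1, 3], [2, 4]]


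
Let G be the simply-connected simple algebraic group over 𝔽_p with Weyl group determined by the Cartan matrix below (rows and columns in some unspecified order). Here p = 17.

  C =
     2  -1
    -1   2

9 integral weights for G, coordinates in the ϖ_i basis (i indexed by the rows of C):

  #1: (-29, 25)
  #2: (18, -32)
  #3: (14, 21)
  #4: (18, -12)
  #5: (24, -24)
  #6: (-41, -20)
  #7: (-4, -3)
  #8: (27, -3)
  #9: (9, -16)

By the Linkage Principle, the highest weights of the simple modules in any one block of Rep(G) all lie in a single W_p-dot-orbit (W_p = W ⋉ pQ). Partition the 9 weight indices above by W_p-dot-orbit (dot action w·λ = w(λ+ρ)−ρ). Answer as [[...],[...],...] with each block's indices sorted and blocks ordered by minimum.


Type A_2, rank 2, |W|=6; reorder rows/cols to standard.

W_17-reps of the 9 weights in Ā_17 (same 2-coord order as C):

  [1] (6, 9)
  [2] (2, 3)
  [3] (2, 3)
  [4] (6, 9)
  [5] (6, 9)
  [6] (6, 9)
  [7] (2, 3)
  [8] (6, 9)
  [9] (5, 10)

These 9 weights hit 3 W_17-dot-orbits; sizes (5, 3, 1):

[[1, 4, 5, 6, 8], [2, 3, 7], [9]]


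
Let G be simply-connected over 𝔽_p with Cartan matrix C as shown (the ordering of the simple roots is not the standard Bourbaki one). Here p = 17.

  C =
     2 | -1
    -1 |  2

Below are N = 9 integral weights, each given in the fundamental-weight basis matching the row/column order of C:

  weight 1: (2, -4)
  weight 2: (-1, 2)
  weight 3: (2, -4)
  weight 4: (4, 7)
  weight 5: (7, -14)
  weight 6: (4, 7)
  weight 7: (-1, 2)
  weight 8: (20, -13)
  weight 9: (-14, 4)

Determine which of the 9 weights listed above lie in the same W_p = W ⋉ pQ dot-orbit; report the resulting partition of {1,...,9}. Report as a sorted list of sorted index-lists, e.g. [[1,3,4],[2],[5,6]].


Dynkin diagram of C (from the 2 off-diagonal −1 entries): A_2.

Alcove-folded reps (p=17, 9 weights, presented ϖ-order):

    1: (0, 3)
    2: (0, 3)
    3: (0, 3)
    4: (5, 8)
    5: (5, 8)
    6: (5, 8)
    7: (0, 3)
    8: (5, 8)
    9: (5, 8)

Grouping the 9 weights by Ā_17-representative: 2 linkage classes.

[[1, 2, 3, 7], [4, 5, 6, 8, 9]]


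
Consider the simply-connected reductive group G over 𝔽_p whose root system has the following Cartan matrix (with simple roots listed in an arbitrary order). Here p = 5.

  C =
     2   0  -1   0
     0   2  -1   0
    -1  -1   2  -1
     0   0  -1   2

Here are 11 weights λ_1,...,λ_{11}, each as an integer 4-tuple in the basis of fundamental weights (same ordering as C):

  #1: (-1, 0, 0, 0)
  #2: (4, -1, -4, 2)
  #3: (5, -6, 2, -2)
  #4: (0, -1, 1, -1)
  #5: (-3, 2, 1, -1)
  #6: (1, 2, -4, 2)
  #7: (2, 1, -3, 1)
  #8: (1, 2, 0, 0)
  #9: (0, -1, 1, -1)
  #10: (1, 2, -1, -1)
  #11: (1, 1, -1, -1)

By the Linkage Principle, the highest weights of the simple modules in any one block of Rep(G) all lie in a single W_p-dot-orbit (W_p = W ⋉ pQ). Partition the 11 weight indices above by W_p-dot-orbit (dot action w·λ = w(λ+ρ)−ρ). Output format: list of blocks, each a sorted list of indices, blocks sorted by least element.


Root system D_4: the 4×4 matrix C matches after relabeling.

Folding the 11 weights λ_j+ρ into Ā_5 (reps in the given 4-coord order):

  1: (0, 1, 1, 1) · 2: (2, 3, 0, 0) · 3: (0, 1, 1, 1) · 4: (1, 0, 2, 0) · 5: (2, 3, 0, 0) · 6: (1, 0, 2, 0) · 7: (1, 0, 2, 0) · 8: (0, 1, 1, 1) · 9: (1, 0, 2, 0) · 10: (2, 3, 0, 0) · 11: (2, 2, 0, 0)

Linkage partition of the 11 weights (4 classes, p=5):

[[1, 3, 8], [2, 5, 10], [4, 6, 7, 9], [11]]


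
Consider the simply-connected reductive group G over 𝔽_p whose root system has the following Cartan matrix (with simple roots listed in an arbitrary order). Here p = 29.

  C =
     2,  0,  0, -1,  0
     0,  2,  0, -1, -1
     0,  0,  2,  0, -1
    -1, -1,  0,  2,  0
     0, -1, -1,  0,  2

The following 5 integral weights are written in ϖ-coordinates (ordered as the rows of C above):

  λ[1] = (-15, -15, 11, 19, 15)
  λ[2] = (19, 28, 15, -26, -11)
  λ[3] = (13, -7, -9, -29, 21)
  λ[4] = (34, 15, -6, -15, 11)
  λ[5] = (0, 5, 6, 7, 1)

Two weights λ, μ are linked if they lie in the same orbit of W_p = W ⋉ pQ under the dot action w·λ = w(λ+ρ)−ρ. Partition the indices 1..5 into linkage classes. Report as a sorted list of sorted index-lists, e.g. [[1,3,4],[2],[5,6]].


Type A_5, rank 5, |W|=720; reorder rows/cols to standard.

W_29-reps of the 5 weights in Ā_29 (same 5-coord order as C):

  [1] (1, 6, 7, 8, 2);  [2] (1, 6, 0, 13, 4);  [3] (1, 6, 7, 8, 2);  [4] (1, 6, 7, 8, 2);  [5] (1, 6, 7, 8, 2)

Linkage partition of the 5 weights (2 classes, p=29):

[[1, 3, 4, 5], [2]]


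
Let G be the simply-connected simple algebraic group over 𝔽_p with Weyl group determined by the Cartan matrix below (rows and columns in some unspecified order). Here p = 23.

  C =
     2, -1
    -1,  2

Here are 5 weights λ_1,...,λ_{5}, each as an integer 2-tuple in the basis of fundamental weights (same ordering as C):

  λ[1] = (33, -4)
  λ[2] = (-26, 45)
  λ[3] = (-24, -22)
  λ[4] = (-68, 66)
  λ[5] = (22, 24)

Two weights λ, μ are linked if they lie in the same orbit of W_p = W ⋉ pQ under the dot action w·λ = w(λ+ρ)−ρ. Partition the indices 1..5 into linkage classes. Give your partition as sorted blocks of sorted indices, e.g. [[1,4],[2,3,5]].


A_2 Cartan matrix, 2 simple roots permuted; ρ=(1,1).

Folding the 5 weights λ_j+ρ into Ā_23 (reps in the given 2-coord order):

  [1] (12, 8);  [2] (0, 2);  [3] (0, 2);  [4] (0, 2);  [5] (0, 2)

Linkage partition of the 5 weights (2 classes, p=23):

[[1], [2, 3, 4, 5]]


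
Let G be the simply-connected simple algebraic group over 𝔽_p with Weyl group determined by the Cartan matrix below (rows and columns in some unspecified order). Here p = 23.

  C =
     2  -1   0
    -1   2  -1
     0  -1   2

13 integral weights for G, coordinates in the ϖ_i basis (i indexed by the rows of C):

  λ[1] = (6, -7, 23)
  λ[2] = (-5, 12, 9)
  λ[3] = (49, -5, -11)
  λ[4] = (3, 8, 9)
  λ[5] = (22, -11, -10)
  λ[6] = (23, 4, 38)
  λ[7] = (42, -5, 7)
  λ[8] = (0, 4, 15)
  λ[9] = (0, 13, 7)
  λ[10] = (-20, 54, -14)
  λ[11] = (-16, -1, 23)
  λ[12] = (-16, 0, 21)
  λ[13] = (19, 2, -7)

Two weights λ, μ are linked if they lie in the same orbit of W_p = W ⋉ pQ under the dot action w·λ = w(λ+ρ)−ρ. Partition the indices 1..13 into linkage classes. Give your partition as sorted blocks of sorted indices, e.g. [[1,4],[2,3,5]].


Root system A_3: the 3×3 matrix C matches after relabeling.

Each λ_j+ρ reduced to Ā_23; 3-tuples below use C's row order:

  1: (1, 5, 16)
  2: (4, 9, 10)
  3: (4, 9, 10)
  4: (4, 9, 10)
  5: (4, 9, 10)
  6: (1, 5, 16)
  7: (1, 15, 4)
  8: (1, 5, 16)
  9: (1, 14, 8)
  10: (4, 9, 10)
  11: (1, 14, 8)
  12: (1, 14, 8)
  13: (17, 3, 3)

The 13 indices split into 5 linkage classes (same alcove rep ⇔ same W_23-dot-orbit):

[[1, 6, 8], [2, 3, 4, 5, 10], [7], [9, 11, 12], [13]]


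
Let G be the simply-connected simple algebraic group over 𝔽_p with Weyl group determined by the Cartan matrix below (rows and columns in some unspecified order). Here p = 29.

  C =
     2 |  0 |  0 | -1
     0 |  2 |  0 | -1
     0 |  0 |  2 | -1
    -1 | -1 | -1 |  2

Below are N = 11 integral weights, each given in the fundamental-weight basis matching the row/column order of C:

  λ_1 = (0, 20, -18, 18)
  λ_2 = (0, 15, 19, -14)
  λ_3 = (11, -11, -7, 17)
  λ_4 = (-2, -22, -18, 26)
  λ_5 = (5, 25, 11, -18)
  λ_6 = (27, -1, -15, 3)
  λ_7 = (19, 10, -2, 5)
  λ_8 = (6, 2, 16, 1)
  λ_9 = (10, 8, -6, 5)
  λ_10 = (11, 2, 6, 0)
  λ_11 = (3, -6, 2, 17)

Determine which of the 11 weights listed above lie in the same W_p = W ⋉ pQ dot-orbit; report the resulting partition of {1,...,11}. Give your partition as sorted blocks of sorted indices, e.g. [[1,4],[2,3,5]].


D_4 Cartan matrix, 4 simple roots permuted; ρ=(1,1,1,1).

Each λ_j+ρ reduced to Ā_29; 4-tuples below use C's row order:

  λ_1+ρ ↦ (11, 9, 5, 1) · λ_2+ρ ↦ (12, 3, 7, 1) · λ_3+ρ ↦ (11, 9, 5, 1) · λ_4+ρ ↦ (11, 9, 5, 1) · λ_5+ρ ↦ (11, 9, 5, 1) · λ_6+ρ ↦ (15, 7, 1, 3) · λ_7+ρ ↦ (12, 3, 7, 1) · λ_8+ρ ↦ (7, 3, 17, 0) · λ_9+ρ ↦ (11, 9, 5, 1) · λ_10+ρ ↦ (12, 3, 7, 1) · λ_11+ρ ↦ (4, 5, 3, 4)

Grouping the 11 weights by Ā_29-representative: 5 linkage classes.

[[1, 3, 4, 5, 9], [2, 7, 10], [6], [8], [11]]


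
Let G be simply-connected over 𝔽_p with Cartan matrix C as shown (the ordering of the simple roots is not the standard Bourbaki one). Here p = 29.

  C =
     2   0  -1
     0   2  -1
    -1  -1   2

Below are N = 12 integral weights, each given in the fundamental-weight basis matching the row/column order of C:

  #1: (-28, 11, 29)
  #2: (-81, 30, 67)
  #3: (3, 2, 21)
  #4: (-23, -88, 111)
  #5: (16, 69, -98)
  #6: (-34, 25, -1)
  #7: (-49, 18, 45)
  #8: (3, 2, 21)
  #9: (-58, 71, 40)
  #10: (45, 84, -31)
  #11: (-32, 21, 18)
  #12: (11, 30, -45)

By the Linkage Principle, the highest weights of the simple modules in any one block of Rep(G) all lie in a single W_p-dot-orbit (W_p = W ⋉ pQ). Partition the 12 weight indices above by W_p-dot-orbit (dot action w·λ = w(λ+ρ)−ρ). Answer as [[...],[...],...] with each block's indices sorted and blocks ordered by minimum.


Cartan matrix: type A_3 (|W|=24); un-permuting the 3 rows.

W_29-reps of the 12 weights in Ā_29 (same 3-coord order as C):

  [1] (14, 1, 2)
  [2] (7, 2, 10)
  [3] (4, 3, 22)
  [4] (4, 3, 22)
  [5] (7, 2, 10)
  [6] (4, 3, 22)
  [7] (7, 2, 10)
  [8] (4, 3, 22)
  [9] (14, 1, 2)
  [10] (14, 1, 2)
  [11] (7, 2, 10)
  [12] (14, 1, 2)

The 12 indices split into 3 linkage classes (same alcove rep ⇔ same W_29-dot-orbit):

[[1, 9, 10, 12], [2, 5, 7, 11], [3, 4, 6, 8]]


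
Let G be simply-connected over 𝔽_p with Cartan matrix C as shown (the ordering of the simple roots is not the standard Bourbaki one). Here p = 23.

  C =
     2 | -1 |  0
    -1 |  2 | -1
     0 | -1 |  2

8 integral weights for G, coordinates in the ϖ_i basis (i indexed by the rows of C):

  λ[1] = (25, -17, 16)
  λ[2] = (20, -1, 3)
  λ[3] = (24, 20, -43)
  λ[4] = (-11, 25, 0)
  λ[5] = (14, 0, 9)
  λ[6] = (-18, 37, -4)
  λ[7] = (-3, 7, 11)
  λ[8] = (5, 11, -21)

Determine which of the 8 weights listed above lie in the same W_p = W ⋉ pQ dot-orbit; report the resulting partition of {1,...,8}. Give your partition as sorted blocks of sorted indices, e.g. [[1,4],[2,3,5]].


Root system A_3: the 3×3 matrix C matches after relabeling.

Alcove-folded reps (p=23, 8 weights, presented ϖ-order):

  1: (6, 13, 3);  2: (19, 0, 2);  3: (19, 0, 2);  4: (6, 13, 3);  5: (12, 1, 7);  6: (2, 6, 12);  7: (2, 6, 12);  8: (2, 6, 12)

Grouping the 8 weights by Ā_23-representative: 4 linkage classes.

[[1, 4], [2, 3], [5], [6, 7, 8]]


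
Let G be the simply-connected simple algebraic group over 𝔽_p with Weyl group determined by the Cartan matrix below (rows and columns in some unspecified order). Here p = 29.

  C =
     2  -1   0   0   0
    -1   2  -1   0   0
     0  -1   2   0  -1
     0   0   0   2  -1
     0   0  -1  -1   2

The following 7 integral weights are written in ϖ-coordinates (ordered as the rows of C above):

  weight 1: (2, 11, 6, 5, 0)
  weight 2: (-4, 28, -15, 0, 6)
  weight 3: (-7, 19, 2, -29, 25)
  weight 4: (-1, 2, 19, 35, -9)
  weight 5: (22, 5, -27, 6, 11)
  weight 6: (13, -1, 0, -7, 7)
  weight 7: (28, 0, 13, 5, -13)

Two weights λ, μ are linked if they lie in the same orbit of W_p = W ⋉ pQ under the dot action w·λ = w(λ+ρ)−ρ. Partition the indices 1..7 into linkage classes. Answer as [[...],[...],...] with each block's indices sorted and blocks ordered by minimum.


Cartan matrix: type A_5 (|W|=720); un-permuting the 5 rows.

Alcove-folded reps (p=29, 7 weights, presented ϖ-order):

  1: (3, 12, 7, 6, 1)
  2: (3, 12, 7, 6, 1)
  3: (14, 0, 1, 6, 2)
  4: (3, 12, 7, 6, 1)
  5: (3, 12, 7, 6, 1)
  6: (14, 0, 1, 6, 2)
  7: (14, 0, 1, 6, 2)

Grouping the 7 weights by Ā_29-representative: 2 linkage classes.

[[1, 2, 4, 5], [3, 6, 7]]


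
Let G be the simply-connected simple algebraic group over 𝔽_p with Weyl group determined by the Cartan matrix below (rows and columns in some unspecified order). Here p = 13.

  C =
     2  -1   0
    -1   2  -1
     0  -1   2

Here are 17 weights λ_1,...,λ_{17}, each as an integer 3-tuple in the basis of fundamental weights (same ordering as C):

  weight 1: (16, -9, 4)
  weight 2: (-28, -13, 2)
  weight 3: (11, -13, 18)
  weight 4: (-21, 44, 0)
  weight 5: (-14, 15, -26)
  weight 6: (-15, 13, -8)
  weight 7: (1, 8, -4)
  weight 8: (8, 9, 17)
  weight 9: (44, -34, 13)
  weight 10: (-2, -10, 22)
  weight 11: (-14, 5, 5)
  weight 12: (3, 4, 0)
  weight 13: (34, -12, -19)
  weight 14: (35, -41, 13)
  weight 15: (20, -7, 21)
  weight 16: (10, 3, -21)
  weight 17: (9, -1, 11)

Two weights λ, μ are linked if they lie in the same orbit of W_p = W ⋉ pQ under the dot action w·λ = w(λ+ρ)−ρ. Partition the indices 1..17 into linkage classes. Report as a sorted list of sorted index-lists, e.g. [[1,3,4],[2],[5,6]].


Cartan matrix: type A_3 (|W|=24); un-permuting the 3 rows.

λ_j+ρ reflected into Ā_13 (⟨·,θ^∨⟩≤13); 3-tuples as given:

  λ_1+ρ ↦ (5, 4, 1);  λ_2+ρ ↦ (1, 0, 3);  λ_3+ρ ↦ (6, 6, 1);  λ_4+ρ ↦ (6, 6, 1);  λ_5+ρ ↦ (3, 1, 9);  λ_6+ρ ↦ (6, 6, 1);  λ_7+ρ ↦ (2, 6, 3);  λ_8+ρ ↦ (2, 6, 3);  λ_9+ρ ↦ (6, 6, 1);  λ_10+ρ ↦ (1, 0, 3);  λ_11+ρ ↦ (6, 6, 1);  λ_12+ρ ↦ (4, 5, 1);  λ_13+ρ ↦ (2, 6, 3);  λ_14+ρ ↦ (1, 0, 3);  λ_15+ρ ↦ (2, 6, 3);  λ_16+ρ ↦ (2, 6, 3);  λ_17+ρ ↦ (1, 0, 3)

Partition of {1..17} into 6 W_13-dot-orbits:

[[1], [2, 10, 14, 17], [3, 4, 6, 9, 11], [5], [7, 8, 13, 15, 16], [12]]


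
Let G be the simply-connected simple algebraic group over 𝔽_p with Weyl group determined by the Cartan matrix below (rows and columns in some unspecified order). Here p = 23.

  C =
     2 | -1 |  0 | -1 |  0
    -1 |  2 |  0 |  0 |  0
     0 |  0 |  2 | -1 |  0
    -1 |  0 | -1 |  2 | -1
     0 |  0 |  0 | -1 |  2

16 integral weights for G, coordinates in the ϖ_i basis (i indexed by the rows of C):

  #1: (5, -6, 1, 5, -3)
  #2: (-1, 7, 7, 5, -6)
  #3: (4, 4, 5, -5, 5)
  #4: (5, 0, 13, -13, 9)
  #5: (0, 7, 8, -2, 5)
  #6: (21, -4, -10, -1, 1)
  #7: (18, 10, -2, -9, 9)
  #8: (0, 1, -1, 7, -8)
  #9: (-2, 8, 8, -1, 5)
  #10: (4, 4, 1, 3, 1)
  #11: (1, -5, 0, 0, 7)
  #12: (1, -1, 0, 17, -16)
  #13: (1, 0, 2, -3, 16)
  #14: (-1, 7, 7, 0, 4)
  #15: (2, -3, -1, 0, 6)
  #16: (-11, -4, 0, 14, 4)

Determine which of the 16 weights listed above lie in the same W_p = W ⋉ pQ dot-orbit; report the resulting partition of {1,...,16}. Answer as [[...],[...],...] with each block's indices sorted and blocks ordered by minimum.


Root system D_5: the 5×5 matrix C matches after relabeling.

Alcove-folded reps (p=23, 16 weights, presented ϖ-order):

    λ_1 → (1, 5, 2, 4, 2)
    λ_2 → (0, 8, 8, 1, 5)
    λ_3 → (1, 5, 2, 4, 2)
    λ_4 → (1, 5, 2, 4, 2)
    λ_5 → (0, 8, 8, 1, 5)
    λ_6 → (1, 2, 0, 1, 7)
    λ_7 → (1, 2, 0, 1, 7)
    λ_8 → (1, 2, 0, 1, 7)
    λ_9 → (0, 8, 8, 1, 5)
    λ_10 → (1, 5, 2, 4, 2)
    λ_11 → (1, 2, 0, 1, 7)
    λ_12 → (0, 1, 1, 2, 15)
    λ_13 → (0, 1, 1, 2, 15)
    λ_14 → (0, 8, 8, 1, 5)
    λ_15 → (1, 2, 0, 1, 7)
    λ_16 → (0, 10, 1, 2, 5)

Linkage partition of the 16 weights (5 classes, p=23):

[[1, 3, 4, 10], [2, 5, 9, 14], [6, 7, 8, 11, 15], [12, 13], [16]]


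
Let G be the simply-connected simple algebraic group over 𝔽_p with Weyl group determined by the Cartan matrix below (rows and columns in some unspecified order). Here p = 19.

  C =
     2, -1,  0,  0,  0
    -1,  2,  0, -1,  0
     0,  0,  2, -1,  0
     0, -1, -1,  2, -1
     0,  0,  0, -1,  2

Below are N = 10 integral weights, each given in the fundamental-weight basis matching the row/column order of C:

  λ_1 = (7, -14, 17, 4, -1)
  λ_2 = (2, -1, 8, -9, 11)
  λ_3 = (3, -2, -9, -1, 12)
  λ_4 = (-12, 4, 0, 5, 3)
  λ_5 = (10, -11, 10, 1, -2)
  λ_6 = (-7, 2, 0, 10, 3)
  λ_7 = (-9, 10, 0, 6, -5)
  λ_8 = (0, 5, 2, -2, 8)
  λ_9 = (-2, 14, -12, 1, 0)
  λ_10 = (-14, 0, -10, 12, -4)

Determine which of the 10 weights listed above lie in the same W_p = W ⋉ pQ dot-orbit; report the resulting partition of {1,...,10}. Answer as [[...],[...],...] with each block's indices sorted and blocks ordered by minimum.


Type D_5, rank 5, |W|=1920; reorder rows/cols to standard.

λ_j+ρ reflected into Ā_19 (⟨·,θ^∨⟩≤19); 5-tuples as given:

  1: (1, 0, 6, 4, 4) · 2: (5, 3, 1, 0, 4) · 3: (5, 3, 1, 0, 4) · 4: (5, 3, 1, 0, 4) · 5: (1, 1, 2, 1, 8) · 6: (5, 3, 1, 0, 4) · 7: (5, 3, 1, 0, 4) · 8: (1, 1, 2, 1, 8) · 9: (1, 1, 2, 1, 8) · 10: (1, 1, 2, 1, 8)

3 distinct reps among the 10 weights ⇒ 3 W_19-linkage classes:

[[1], [2, 3, 4, 6, 7], [5, 8, 9, 10]]


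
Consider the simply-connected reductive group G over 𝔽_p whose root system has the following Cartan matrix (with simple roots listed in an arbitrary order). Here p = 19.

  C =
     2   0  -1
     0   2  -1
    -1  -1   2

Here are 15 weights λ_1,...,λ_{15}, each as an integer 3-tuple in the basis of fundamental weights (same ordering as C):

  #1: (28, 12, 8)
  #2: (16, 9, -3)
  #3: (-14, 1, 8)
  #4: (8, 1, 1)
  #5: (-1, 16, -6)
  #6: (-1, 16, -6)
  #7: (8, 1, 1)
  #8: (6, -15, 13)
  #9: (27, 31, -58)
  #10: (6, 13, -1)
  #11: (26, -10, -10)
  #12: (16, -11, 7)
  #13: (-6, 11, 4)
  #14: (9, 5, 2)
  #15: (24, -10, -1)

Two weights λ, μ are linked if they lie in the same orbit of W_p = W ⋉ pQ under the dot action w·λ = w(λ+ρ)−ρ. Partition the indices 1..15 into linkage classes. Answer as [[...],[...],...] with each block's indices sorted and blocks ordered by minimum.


Root system A_3: the 3×3 matrix C matches after relabeling.

Each λ_j+ρ reduced to Ā_19; 3-tuples below use C's row order:

  1: (10, 6, 3);  2: (9, 2, 2);  3: (9, 2, 2);  4: (9, 2, 2);  5: (5, 12, 0);  6: (5, 12, 0);  7: (9, 2, 2);  8: (5, 12, 0);  9: (10, 6, 3);  10: (5, 12, 0);  11: (1, 1, 9);  12: (9, 2, 2);  13: (5, 12, 0);  14: (10, 6, 3);  15: (10, 6, 3)

Linkage partition of the 15 weights (4 classes, p=19):

[[1, 9, 14, 15], [2, 3, 4, 7, 12], [5, 6, 8, 10, 13], [11]]


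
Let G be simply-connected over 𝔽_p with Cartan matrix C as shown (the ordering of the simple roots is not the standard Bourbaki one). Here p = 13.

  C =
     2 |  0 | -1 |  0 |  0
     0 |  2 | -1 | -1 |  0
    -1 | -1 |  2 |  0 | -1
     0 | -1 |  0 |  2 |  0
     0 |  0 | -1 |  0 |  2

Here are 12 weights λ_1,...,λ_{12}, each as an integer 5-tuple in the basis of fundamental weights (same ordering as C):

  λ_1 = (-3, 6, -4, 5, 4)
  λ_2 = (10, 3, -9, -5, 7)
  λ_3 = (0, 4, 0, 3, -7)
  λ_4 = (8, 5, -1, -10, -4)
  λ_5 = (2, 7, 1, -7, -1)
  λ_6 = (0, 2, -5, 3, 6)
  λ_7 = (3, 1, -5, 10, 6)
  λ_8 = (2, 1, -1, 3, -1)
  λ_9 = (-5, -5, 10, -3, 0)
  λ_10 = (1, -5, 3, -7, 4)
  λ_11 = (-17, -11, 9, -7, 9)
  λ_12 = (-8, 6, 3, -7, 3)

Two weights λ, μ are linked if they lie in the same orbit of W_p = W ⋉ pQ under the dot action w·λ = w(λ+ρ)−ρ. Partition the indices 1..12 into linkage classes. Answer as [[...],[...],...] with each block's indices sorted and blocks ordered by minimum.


Dynkin diagram of C (from the 8 off-diagonal −1 entries): D_5.

Ā_13 reps of the 12 weights (D_5, coords as presented):

  1: (3, 2, 0, 4, 0) · 2: (3, 2, 0, 4, 0) · 3: (4, 0, 1, 4, 1) · 4: (3, 1, 0, 3, 3) · 5: (3, 2, 0, 4, 0) · 6: (3, 1, 0, 3, 3) · 7: (3, 2, 0, 4, 0) · 8: (3, 2, 0, 4, 0) · 9: (4, 0, 1, 4, 1) · 10: (4, 0, 1, 4, 1) · 11: (3, 1, 0, 3, 3) · 12: (4, 0, 1, 4, 1)

These 12 weights hit 3 W_13-dot-orbits; sizes (5, 4, 3):

[[1, 2, 5, 7, 8], [3, 9, 10, 12], [4, 6, 11]]


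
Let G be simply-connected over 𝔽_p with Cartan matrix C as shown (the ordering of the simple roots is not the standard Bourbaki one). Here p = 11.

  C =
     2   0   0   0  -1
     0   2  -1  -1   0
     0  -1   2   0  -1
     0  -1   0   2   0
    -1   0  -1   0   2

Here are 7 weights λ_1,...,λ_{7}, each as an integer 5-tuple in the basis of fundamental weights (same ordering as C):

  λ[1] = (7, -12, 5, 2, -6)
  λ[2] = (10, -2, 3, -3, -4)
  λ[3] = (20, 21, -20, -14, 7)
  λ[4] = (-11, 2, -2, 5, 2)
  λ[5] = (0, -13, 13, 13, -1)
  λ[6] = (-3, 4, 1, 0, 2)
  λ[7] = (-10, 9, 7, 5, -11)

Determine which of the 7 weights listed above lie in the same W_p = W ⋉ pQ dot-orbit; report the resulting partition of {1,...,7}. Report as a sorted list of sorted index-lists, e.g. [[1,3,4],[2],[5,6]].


C ↔ A_5 under row/col permutation; |W(A_5)| = 720.

Each λ_j+ρ reduced to Ā_11; 5-tuples below use C's row order:

    1: (2, 5, 2, 1, 1)
    2: (7, 0, 2, 0, 1)
    3: (7, 0, 2, 0, 1)
    4: (2, 5, 2, 1, 1)
    5: (2, 5, 2, 1, 1)
    6: (2, 5, 2, 1, 1)
    7: (2, 5, 2, 1, 1)

Partition of {1..7} into 2 W_11-dot-orbits:

[[1, 4, 5, 6, 7], [2, 3]]


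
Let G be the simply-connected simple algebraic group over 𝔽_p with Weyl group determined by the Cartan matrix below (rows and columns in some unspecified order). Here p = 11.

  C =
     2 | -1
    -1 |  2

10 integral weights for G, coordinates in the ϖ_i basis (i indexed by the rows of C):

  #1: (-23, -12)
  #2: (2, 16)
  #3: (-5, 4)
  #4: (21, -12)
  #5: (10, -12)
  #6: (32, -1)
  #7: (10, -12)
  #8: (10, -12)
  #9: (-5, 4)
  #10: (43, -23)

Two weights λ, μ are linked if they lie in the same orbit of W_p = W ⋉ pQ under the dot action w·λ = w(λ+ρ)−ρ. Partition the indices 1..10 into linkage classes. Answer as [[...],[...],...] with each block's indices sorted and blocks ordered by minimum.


Dynkin diagram of C (from the 2 off-diagonal −1 entries): A_2.

Folding the 10 weights λ_j+ρ into Ā_11 (reps in the given 2-coord order):

  1: (0, 11);  2: (6, 2);  3: (4, 1);  4: (0, 0);  5: (0, 11);  6: (0, 0);  7: (0, 11);  8: (0, 11);  9: (4, 1);  10: (0, 0)

These 10 weights hit 4 W_11-dot-orbits; sizes (4, 1, 2, 3):

[[1, 5, 7, 8], [2], [3, 9], [4, 6, 10]]


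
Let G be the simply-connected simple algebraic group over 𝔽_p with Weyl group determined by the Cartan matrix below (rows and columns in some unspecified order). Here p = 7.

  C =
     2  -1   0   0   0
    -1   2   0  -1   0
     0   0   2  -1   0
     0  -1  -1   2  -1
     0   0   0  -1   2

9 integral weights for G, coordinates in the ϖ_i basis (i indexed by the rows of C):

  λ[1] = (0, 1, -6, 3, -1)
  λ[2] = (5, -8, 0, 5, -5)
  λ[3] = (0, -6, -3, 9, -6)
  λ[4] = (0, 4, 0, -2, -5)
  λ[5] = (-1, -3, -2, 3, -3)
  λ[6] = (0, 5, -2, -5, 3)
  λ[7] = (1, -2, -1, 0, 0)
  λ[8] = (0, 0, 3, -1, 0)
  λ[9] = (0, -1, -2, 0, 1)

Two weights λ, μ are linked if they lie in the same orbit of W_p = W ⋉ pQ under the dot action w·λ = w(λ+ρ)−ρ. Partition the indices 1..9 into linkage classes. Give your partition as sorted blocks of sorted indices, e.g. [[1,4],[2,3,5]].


Cartan matrix: type D_5 (|W|=1920); un-permuting the 5 rows.

Folding the 9 weights λ_j+ρ into Ā_7 (reps in the given 5-coord order):

  λ_1+ρ ↦ (1, 0, 4, 0, 1) · λ_2+ρ ↦ (1, 0, 4, 0, 1) · λ_3+ρ ↦ (1, 1, 1, 0, 2) · λ_4+ρ ↦ (1, 0, 4, 0, 1) · λ_5+ρ ↦ (1, 1, 0, 0, 1) · λ_6+ρ ↦ (1, 0, 4, 0, 1) · λ_7+ρ ↦ (1, 1, 0, 0, 1) · λ_8+ρ ↦ (1, 0, 4, 0, 1) · λ_9+ρ ↦ (1, 0, 1, 0, 2)

Grouping the 9 weights by Ā_7-representative: 4 linkage classes.

[[1, 2, 4, 6, 8], [3], [5, 7], [9]]
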